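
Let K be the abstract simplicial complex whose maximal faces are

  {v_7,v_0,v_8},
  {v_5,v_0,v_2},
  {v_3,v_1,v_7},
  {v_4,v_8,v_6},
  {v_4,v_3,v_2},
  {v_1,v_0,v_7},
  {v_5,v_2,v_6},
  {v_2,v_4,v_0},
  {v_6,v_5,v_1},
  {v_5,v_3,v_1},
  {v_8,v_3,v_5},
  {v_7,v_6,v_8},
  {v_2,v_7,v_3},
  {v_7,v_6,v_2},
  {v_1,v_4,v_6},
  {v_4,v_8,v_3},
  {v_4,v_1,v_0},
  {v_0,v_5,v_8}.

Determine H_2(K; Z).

We work with the vertex ordering v_0 < v_1 < v_2 < v_3 < v_4 < v_5 < v_6 < v_7 < v_8. The simplices of K, each written with vertices in increasing order, are:

  0-simplices (9): [v_0], [v_1], [v_2], [v_3], [v_4], [v_5], [v_6], [v_7], [v_8]
  1-simplices (27): (27 of them)
  2-simplices (18): (18 of them)

giving chain groups C_0 ≅ Z^9, C_1 ≅ Z^27, C_2 ≅ Z^18.

Boundary ∂_1: C_1 → C_0 sends each edge [p,q] (with p < q) to q − p. For instance
  ∂[v_2,v_5] = [v_5] − [v_2].
This gives a 9×27 integer matrix of rank 8; reducing to Smith normal form yields diagonal entries (1,1,1,1,1,1,1,1).

Boundary ∂_2: C_2 → C_1 acts by ∂[p,q,r] = [q,r] − [p,r] + [p,q]. For instance
  ∂[v_2,v_6,v_7] = [v_6,v_7] − [v_2,v_7] + [v_2,v_6],
  ∂[v_2,v_5,v_6] = [v_5,v_6] − [v_2,v_6] + [v_2,v_5].
The 27×18 boundary matrix has rank 17 and Smith normal form diag(1,1,1,1,1,1,1,1,1,1,1,1,1,1,1,1,1).

From H_k ≅ ker(∂_k) / im(∂_{k+1}) we obtain:

  H_2: rank ker ∂_2 − rank ∂_3 = (18 − 17) − 0 = 1, and there is no ∂_3, so H_2 = Z.

(K is a triangulation of the torus T^2.)

H_2 = Z.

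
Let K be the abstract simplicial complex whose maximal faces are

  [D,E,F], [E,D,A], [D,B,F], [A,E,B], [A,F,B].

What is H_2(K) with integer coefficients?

K has 5 vertices, 10 edges, 5 triangles.
rank ∂_2 = 5, rank ∂_3 = 0 ⇒ b_2 = 5 − 5 − 0 = 0. So H_2 ≅ 0.

H_2 ≅ 0.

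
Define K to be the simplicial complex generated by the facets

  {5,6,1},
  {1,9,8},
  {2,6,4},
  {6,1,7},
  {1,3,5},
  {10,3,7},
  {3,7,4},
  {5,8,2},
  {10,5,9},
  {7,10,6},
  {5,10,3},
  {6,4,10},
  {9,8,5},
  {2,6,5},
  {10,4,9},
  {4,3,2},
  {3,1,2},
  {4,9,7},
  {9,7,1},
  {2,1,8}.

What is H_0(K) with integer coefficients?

H_0 = Z.

Fix the vertex order 1 < 2 < 3 < 4 < 5 < 6 < 7 < 8 < 9 < 10 and write every simplex with vertices in increasing order. Then dim K = 2 and the simplices of K are:

  0-simplices (10): [1], [2], [3], [4], [5], [6], [7], [8], [9], [10]
  1-simplices (30): (30 of them)
  2-simplices (20): (20 of them)

so the chain groups are C_0 ≅ Z^10, C_1 ≅ Z^30, C_2 ≅ Z^20.

The boundary map ∂_1: C_1 → C_0 is given by ∂[p,q] = [q] − [p]. For instance
  ∂[1,7] = [7] − [1].
The 10×30 boundary matrix has rank 9 and Smith normal form diag(1,1,1,1,1,1,1,1,1).

∂_2: C_2 → C_1 acts by ∂[p,q,r] = [q,r] − [p,r] + [p,q]. For instance
  ∂[6,7,10] = [7,10] − [6,10] + [6,7],
  ∂[1,5,6] = [5,6] − [1,6] + [1,5].
As a 30×20 matrix over Z this has rank 20, with invariant factors (1,1,1,1,1,1,1,1,1,1,1,1,1,1,1,1,1,1,1,2).

Now H_k = ker ∂_k / im ∂_{k+1}, so:

  H_0: rank C_0 − rank ∂_1 = 10 − 9 = 1, and the invariant factors of ∂_1 are all 1, so H_0 ≅ Z.

(K is a triangulation of the Klein bottle.)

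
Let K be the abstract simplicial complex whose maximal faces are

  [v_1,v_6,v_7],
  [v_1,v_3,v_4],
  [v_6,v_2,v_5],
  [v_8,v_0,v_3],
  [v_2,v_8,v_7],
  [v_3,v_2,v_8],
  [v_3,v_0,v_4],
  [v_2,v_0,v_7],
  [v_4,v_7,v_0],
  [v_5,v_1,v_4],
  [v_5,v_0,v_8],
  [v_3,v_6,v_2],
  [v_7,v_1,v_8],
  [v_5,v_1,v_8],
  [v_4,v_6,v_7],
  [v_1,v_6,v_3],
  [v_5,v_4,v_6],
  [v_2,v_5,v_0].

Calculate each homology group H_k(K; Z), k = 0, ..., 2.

H_0 ≅ Z,  H_1 ≅ Z × Z/2,  H_2 = 0.

We work with the vertex ordering v_0 < v_1 < v_2 < v_3 < v_4 < v_5 < v_6 < v_7 < v_8. The simplices of K, each written with vertices in increasing order, are:

  0-simplices (9): [v_0], [v_1], [v_2], [v_3], [v_4], [v_5], [v_6], [v_7], [v_8]
  1-simplices (27): (27 of them)
  2-simplices (18): (18 of them)

Hence C_0 ≅ Z^9, C_1 ≅ Z^27, C_2 ≅ Z^18.

Boundary ∂_1: C_1 → C_0 is given by ∂[p,q] = [q] − [p].
This gives a 9×27 integer matrix of rank 8; reducing to Smith normal form yields diagonal entries (1,1,1,1,1,1,1,1).

Boundary ∂_2: C_2 → C_1 sends each 2-simplex [p,q,r] to [q,r] − [p,r] + [p,q]. For instance
  ∂[v_1,v_7,v_8] = [v_7,v_8] − [v_1,v_8] + [v_1,v_7],
  ∂[v_4,v_5,v_6] = [v_5,v_6] − [v_4,v_6] + [v_4,v_5].
As a 27×18 matrix over Z this has rank 18, with invariant factors (1,1,1,1,1,1,1,1,1,1,1,1,1,1,1,1,1,2).

Now H_k = ker ∂_k / im ∂_{k+1}, so:

  H_0: rank C_0 − rank ∂_1 = 9 − 8 = 1, and the invariant factors of ∂_1 are all 1, so H_0 = Z.
  H_1: rank ker ∂_1 − rank ∂_2 = (27 − 8) − 18 = 1, and ∂_2 has invariant factor 2 > 1, so H_1 = Z × Z/2.
  H_2: rank ker ∂_2 − rank ∂_3 = (18 − 18) − 0 = 0, and there is no ∂_3, so H_2 = 0.

As a check, the Euler characteristic is 9 − 27 + 18 = 0, which agrees with 1 − 1 + 0 = 0.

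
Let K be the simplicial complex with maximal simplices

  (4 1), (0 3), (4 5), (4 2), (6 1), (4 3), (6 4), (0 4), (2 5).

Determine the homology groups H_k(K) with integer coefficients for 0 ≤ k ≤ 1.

K has 7 vertices, 9 edges.
rank ∂_0 = 0, rank ∂_1 = 6 ⇒ b_0 = 7 − 0 − 6 = 1; all invariant factors of ∂_1 are 1 so no torsion. So H_0 ≅ Z.
rank ∂_1 = 6, rank ∂_2 = 0 ⇒ b_1 = 9 − 6 − 0 = 3. So H_1 ≅ Z^3.

H_0 ≅ Z,  H_1 ≅ Z^3.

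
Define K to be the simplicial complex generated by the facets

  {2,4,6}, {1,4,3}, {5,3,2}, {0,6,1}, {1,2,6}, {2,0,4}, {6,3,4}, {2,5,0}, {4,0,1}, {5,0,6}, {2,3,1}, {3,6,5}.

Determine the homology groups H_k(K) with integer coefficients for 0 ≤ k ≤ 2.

H_0 ≅ Z,  H_1 ≅ Z/2Z,  H_2 = 0.

K has 7 vertices, 18 edges, 12 triangles.
rank ∂_0 = 0, rank ∂_1 = 6 ⇒ b_0 = 7 − 0 − 6 = 1; all invariant factors of ∂_1 are 1 so no torsion. So H_0 = Z.
rank ∂_1 = 6, rank ∂_2 = 12 ⇒ b_1 = 18 − 6 − 12 = 0; ∂_2 has invariant factor(s) [2] giving torsion. So H_1 = Z/2Z.
rank ∂_2 = 12, rank ∂_3 = 0 ⇒ b_2 = 12 − 12 − 0 = 0. So H_2 = 0.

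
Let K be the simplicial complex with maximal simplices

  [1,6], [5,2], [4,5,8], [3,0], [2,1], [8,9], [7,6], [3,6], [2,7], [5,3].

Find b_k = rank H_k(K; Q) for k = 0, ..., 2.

b_0 = 1, b_1 = 2, b_2 = 0.

Take the total order 0 < 1 < 2 < 3 < 4 < 5 < 6 < 7 < 8 < 9 on the vertex set. Then K (dimension 2) consists of the simplices:

  0-simplices (10): [0], [1], [2], [3], [4], [5], [6], [7], [8], [9]
  1-simplices (12): [0,3], [1,2], [1,6], [2,5], [2,7], [3,5], [3,6], [4,5], [4,8], [5,8], [6,7], [8,9]
  2-simplices (1): [4,5,8]

so the chain groups are C_0 ≅ Z^10, C_1 ≅ Z^12, C_2 ≅ Z^1.

The boundary map ∂_1: C_1 → C_0 is given by ∂[p,q] = [q] − [p]. For instance
  ∂[4,8] = [8] − [4].
This gives a 10×12 integer matrix of rank 9; reducing to Smith normal form yields diagonal entries (1,1,1,1,1,1,1,1,1).

Boundary ∂_2: C_2 → C_1 acts by ∂[p,q,r] = [q,r] − [p,r] + [p,q]. For instance
  ∂[4,5,8] = [5,8] − [4,8] + [4,5].
The resulting 12×1 matrix has rank 1, and its Smith normal form has invariant factors (1).

Now H_k = ker ∂_k / im ∂_{k+1}, so:

  H_0: rank C_0 − rank ∂_1 = 10 − 9 = 1, and the invariant factors of ∂_1 are all 1, so H_0 ≅ Z.
  H_1: rank ker ∂_1 − rank ∂_2 = (12 − 9) − 1 = 2, and the invariant factors of ∂_2 are all 1, so H_1 ≅ Z^2.
  H_2: rank ker ∂_2 − rank ∂_3 = (1 − 1) − 0 = 0, and there is no ∂_3, so H_2 ≅ 0.

Hence the Betti numbers are b_0 = 1, b_1 = 2, b_2 = 0.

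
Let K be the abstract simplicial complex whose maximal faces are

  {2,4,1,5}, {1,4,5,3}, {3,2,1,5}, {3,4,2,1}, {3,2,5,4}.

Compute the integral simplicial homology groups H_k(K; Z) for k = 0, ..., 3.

H_0 ≅ Z,  H_1 = 0,  H_2 = 0,  H_3 ≅ Z.

Take the total order 1 < 2 < 3 < 4 < 5 on the vertex set. Then K (dimension 3) consists of the simplices:

  0-simplices (5): [1], [2], [3], [4], [5]
  1-simplices (10): [1,2], [1,3], [1,4], [1,5], [2,3], [2,4], [2,5], [3,4], [3,5], [4,5]
  2-simplices (10): [1,2,3], [1,2,4], [1,2,5], [1,3,4], [1,3,5], [1,4,5], [2,3,4], [2,3,5], [2,4,5], [3,4,5]
  3-simplices (5): [1,2,3,4], [1,2,3,5], [1,2,4,5], [1,3,4,5], [2,3,4,5]

so the chain groups are C_0 ≅ Z^5, C_1 ≅ Z^10, C_2 ≅ Z^10, C_3 ≅ Z^5.

Boundary ∂_1: C_1 → C_0 is given by ∂[p,q] = [q] − [p]. For instance
  ∂[1,3] = [3] − [1].
This gives a 5×10 integer matrix of rank 4; reducing to Smith normal form yields diagonal entries (1,1,1,1).

∂_2: C_2 → C_1 maps a triangle to the signed sum of its edges. For instance
  ∂[1,3,5] = [3,5] − [1,5] + [1,3],
  ∂[2,4,5] = [4,5] − [2,5] + [2,4].
This gives a 10×10 integer matrix of rank 6; reducing to Smith normal form yields diagonal entries (1,1,1,1,1,1).

∂_3: C_3 → C_2 sends each 3-simplex σ to the alternating sum Σ_i (−1)^i (σ with its i-th vertex removed). For instance
  ∂[1,3,4,5] = [3,4,5] − [1,4,5] + [1,3,5] − [1,3,4],
  ∂[1,2,3,5] = [2,3,5] − [1,3,5] + [1,2,5] − [1,2,3].
This gives a 10×5 integer matrix of rank 4; reducing to Smith normal form yields diagonal entries (1,1,1,1).

Now H_k = ker ∂_k / im ∂_{k+1}, so:

  H_0: rank C_0 − rank ∂_1 = 5 − 4 = 1, and the invariant factors of ∂_1 are all 1, so H_0 ≅ Z.
  H_1: rank ker ∂_1 − rank ∂_2 = (10 − 4) − 6 = 0, and the invariant factors of ∂_2 are all 1, so H_1 ≅ 0.
  H_2: rank ker ∂_2 − rank ∂_3 = (10 − 6) − 4 = 0, and the invariant factors of ∂_3 are all 1, so H_2 ≅ 0.
  H_3: rank ker ∂_3 − rank ∂_4 = (5 − 4) − 0 = 1, and there is no ∂_4, so H_3 ≅ Z.

(K is a triangulation of the 3-sphere S^3.)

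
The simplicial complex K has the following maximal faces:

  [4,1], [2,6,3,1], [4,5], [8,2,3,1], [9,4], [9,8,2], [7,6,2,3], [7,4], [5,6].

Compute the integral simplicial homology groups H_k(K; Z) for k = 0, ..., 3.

Order the vertices as 1 < 2 < 3 < 4 < 5 < 6 < 7 < 8 < 9. Listing each simplex with vertices in this order, K has dimension 3 with simplices:

  0-simplices (9): [1], [2], [3], [4], [5], [6], [7], [8], [9]
  1-simplices (19): [1,2], [1,3], [1,4], [1,6], [1,8], [2,3], [2,6], [2,7], [2,8], [2,9], [3,6], [3,7], [3,8], [4,5], [4,7], [4,9], [5,6], [6,7], [8,9]
  2-simplices (11): [1,2,3], [1,2,6], [1,2,8], [1,3,6], [1,3,8], [2,3,6], [2,3,7], [2,3,8], [2,6,7], [2,8,9], [3,6,7]
  3-simplices (3): [1,2,3,6], [1,2,3,8], [2,3,6,7]

so the chain groups are C_0 ≅ Z^9, C_1 ≅ Z^19, C_2 ≅ Z^11, C_3 ≅ Z^3.

Boundary ∂_1: C_1 → C_0 is given by ∂[p,q] = [q] − [p].
This gives a 9×19 integer matrix of rank 8; reducing to Smith normal form yields diagonal entries (1,1,1,1,1,1,1,1).

∂_2: C_2 → C_1 maps a triangle to the signed sum of its edges. For instance
  ∂[2,8,9] = [8,9] − [2,9] + [2,8],
  ∂[2,3,7] = [3,7] − [2,7] + [2,3].
The resulting 19×11 matrix has rank 8, and its Smith normal form has invariant factors (1,1,1,1,1,1,1,1).

∂_3: C_3 → C_2 sends each 3-simplex σ to the alternating sum Σ_i (−1)^i (σ with its i-th vertex removed). For instance
  ∂[2,3,6,7] = [3,6,7] − [2,6,7] + [2,3,7] − [2,3,6],
  ∂[1,2,3,8] = [2,3,8] − [1,3,8] + [1,2,8] − [1,2,3].
This gives a 11×3 integer matrix of rank 3; reducing to Smith normal form yields diagonal entries (1,1,1).

Computing H_k = (kernel of ∂_k) / (image of ∂_{k+1}):

  H_0: rank C_0 − rank ∂_1 = 9 − 8 = 1, and the invariant factors of ∂_1 are all 1, so H_0 ≅ Z.
  H_1: rank ker ∂_1 − rank ∂_2 = (19 − 8) − 8 = 3, and the invariant factors of ∂_2 are all 1, so H_1 ≅ Z^3.
  H_2: rank ker ∂_2 − rank ∂_3 = (11 − 8) − 3 = 0, and the invariant factors of ∂_3 are all 1, so H_2 ≅ 0.
  H_3: rank ker ∂_3 − rank ∂_4 = (3 − 3) − 0 = 0, and there is no ∂_4, so H_3 ≅ 0.

As a check, the Euler characteristic is 9 − 19 + 11 − 3 = -2, which agrees with 1 − 3 + 0 − 0 = -2.

H_0 = Z,  H_1 = Z^3,  H_2 = 0,  H_3 = 0.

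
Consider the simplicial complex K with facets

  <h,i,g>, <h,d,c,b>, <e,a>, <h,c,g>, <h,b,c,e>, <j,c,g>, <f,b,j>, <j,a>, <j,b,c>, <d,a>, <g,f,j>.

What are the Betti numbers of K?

Take the total order a < b < c < d < e < f < g < h < i < j on the vertex set. Then K (dimension 3) consists of the simplices:

  0-simplices (10): a, b, c, d, e, f, g, h, i, j
  1-simplices (22): ad, ae, aj, bc, bd, be, bf, bh, bj, cd, ce, cg, ch, cj, dh, eh, fg, fj, gh, gi, gj, hi
  2-simplices (13): bcd, bce, bch, bcj, bdh, beh, bfj, cdh, ceh, cgh, cgj, fgj, ghi
  3-simplices (2): bcdh, bceh

Hence C_0 ≅ Z^10, C_1 ≅ Z^22, C_2 ≅ Z^13, C_3 ≅ Z^2.

Boundary ∂_1: C_1 → C_0 sends each edge [p,q] (with p < q) to q − p. For instance
  ∂ch = h − c.
The resulting 10×22 matrix has rank 9, and its Smith normal form has invariant factors (1,1,1,1,1,1,1,1,1).

∂_2: C_2 → C_1 maps a triangle to the signed sum of its edges. For instance
  ∂bfj = fj − bj + bf,
  ∂ghi = hi − gi + gh.
The resulting 22×13 matrix has rank 11, and its Smith normal form has invariant factors (1,1,1,1,1,1,1,1,1,1,1).

∂_3: C_3 → C_2 sends each 3-simplex σ to the alternating sum Σ_i (−1)^i (σ with its i-th vertex removed). For instance
  ∂bceh = ceh − beh + bch − bce,
  ∂bcdh = cdh − bdh + bch − bcd.
This gives a 13×2 integer matrix of rank 2; reducing to Smith normal form yields diagonal entries (1,1).

From H_k ≅ ker(∂_k) / im(∂_{k+1}) we obtain:

  H_0: rank C_0 − rank ∂_1 = 10 − 9 = 1, and the invariant factors of ∂_1 are all 1, so H_0 = Z.
  H_1: rank ker ∂_1 − rank ∂_2 = (22 − 9) − 11 = 2, and the invariant factors of ∂_2 are all 1, so H_1 = Z^2.
  H_2: rank ker ∂_2 − rank ∂_3 = (13 − 11) − 2 = 0, and the invariant factors of ∂_3 are all 1, so H_2 = 0.
  H_3: rank ker ∂_3 − rank ∂_4 = (2 − 2) − 0 = 0, and there is no ∂_4, so H_3 = 0.

As a check, the Euler characteristic is 10 − 22 + 13 − 2 = -1, which agrees with 1 − 2 + 0 − 0 = -1.

Hence the Betti numbers are b_0 = 1, b_1 = 2, b_2 = 0, b_3 = 0.

b_0 = 1, b_1 = 2, b_2 = 0, b_3 = 0.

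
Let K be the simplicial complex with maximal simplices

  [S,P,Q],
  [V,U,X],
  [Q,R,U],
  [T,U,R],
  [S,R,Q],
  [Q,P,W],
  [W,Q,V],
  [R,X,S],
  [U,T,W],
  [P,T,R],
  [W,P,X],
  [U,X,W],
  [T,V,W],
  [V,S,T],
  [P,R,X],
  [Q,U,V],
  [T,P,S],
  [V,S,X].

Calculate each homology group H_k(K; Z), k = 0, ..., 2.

Fix the vertex order P < Q < R < S < T < U < V < W < X and write every simplex with vertices in increasing order. Then dim K = 2 and the simplices of K are:

  0-simplices (9): P, Q, R, S, T, U, V, W, X
  1-simplices (27): PQ, PR, PS, PT, PW, PX, QR, QS, QU, QV, QW, RS, RT, RU, RX, ST, SV, SX, TU, TV, TW, UV, UW, UX, VW, VX, WX
  2-simplices (18): PQS, PQW, PRT, PRX, PST, PWX, QRS, QRU, QUV, QVW, RSX, RTU, STV, SVX, TUW, TVW, UVX, UWX

giving chain groups C_0 ≅ Z^9, C_1 ≅ Z^27, C_2 ≅ Z^18.

The boundary map ∂_1: C_1 → C_0 is given by ∂[p,q] = [q] − [p]. For instance
  ∂TV = V − T.
The resulting 9×27 matrix has rank 8, and its Smith normal form has invariant factors (1,1,1,1,1,1,1,1).

The boundary map ∂_2: C_2 → C_1 acts by ∂[p,q,r] = [q,r] − [p,r] + [p,q]. For instance
  ∂TUW = UW − TW + TU,
  ∂QUV = UV − QV + QU.
The 27×18 boundary matrix has rank 18 and Smith normal form diag(1,1,1,1,1,1,1,1,1,1,1,1,1,1,1,1,1,2).

Computing H_k = (kernel of ∂_k) / (image of ∂_{k+1}):

  H_0: rank C_0 − rank ∂_1 = 9 − 8 = 1, and the invariant factors of ∂_1 are all 1, so H_0 = Z.
  H_1: rank ker ∂_1 − rank ∂_2 = (27 − 8) − 18 = 1, and ∂_2 has invariant factor 2 > 1, so H_1 = Z ⊕ Z/2.
  H_2: rank ker ∂_2 − rank ∂_3 = (18 − 18) − 0 = 0, and there is no ∂_3, so H_2 = 0.

As a check, the Euler characteristic is 9 − 27 + 18 = 0, which agrees with 1 − 1 + 0 = 0.
(K is a triangulation of the Klein bottle.)

H_0 = Z,  H_1 = Z ⊕ Z/2,  H_2 = 0.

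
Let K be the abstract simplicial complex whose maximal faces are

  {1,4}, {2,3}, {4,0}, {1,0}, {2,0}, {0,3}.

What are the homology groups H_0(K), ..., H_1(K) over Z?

K has 5 vertices, 6 edges.
rank ∂_0 = 0, rank ∂_1 = 4 ⇒ b_0 = 5 − 0 − 4 = 1; all invariant factors of ∂_1 are 1 so no torsion. So H_0 ≅ Z.
rank ∂_1 = 4, rank ∂_2 = 0 ⇒ b_1 = 6 − 4 − 0 = 2. So H_1 ≅ Z^2.

H_0 ≅ Z,  H_1 ≅ Z^2.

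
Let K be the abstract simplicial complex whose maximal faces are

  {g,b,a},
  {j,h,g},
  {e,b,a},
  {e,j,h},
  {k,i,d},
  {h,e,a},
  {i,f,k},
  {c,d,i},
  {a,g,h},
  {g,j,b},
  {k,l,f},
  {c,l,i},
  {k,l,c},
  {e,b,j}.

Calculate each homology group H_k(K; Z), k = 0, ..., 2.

H_0 ≅ Z^2,  H_1 ≅ Z,  H_2 ≅ Z.

We work with the vertex ordering a < b < c < d < e < f < g < h < i < j < k < l. The simplices of K, each written with vertices in increasing order, are:

  0-simplices (12): a, b, c, d, e, f, g, h, i, j, k, l
  1-simplices (24): ab, ae, ag, ah, be, bg, bj, cd, ci, ck, cl, di, dk, eh, ej, fi, fk, fl, gh, gj, hj, ik, il, kl
  2-simplices (14): abe, abg, aeh, agh, bej, bgj, cdi, cil, ckl, dik, ehj, fik, fkl, ghj

giving chain groups C_0 ≅ Z^12, C_1 ≅ Z^24, C_2 ≅ Z^14.

The boundary map ∂_1: C_1 → C_0 maps an edge to its endpoints' difference, ∂[p,q] = q − p. For instance
  ∂bj = j − b.
The resulting 12×24 matrix has rank 10, and its Smith normal form has invariant factors (1,1,1,1,1,1,1,1,1,1).

The boundary map ∂_2: C_2 → C_1 maps a triangle to the signed sum of its edges. For instance
  ∂fik = ik − fk + fi,
  ∂ehj = hj − ej + eh.
As a 24×14 matrix over Z this has rank 13, with invariant factors (1,1,1,1,1,1,1,1,1,1,1,1,1).

Now H_k = ker ∂_k / im ∂_{k+1}, so:

  H_0: rank C_0 − rank ∂_1 = 12 − 10 = 2, and the invariant factors of ∂_1 are all 1, so H_0 = Z^2.
  H_1: rank ker ∂_1 − rank ∂_2 = (24 − 10) − 13 = 1, and the invariant factors of ∂_2 are all 1, so H_1 = Z.
  H_2: rank ker ∂_2 − rank ∂_3 = (14 − 13) − 0 = 1, and there is no ∂_3, so H_2 = Z.

As a check, the Euler characteristic is 12 − 24 + 14 = 2, which agrees with 2 − 1 + 1 = 2.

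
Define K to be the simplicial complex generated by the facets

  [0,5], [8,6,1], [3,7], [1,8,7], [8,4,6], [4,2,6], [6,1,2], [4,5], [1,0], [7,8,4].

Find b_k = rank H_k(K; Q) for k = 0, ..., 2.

b_0 = 1, b_1 = 1, b_2 = 0.

Order the vertices as 0 < 1 < 2 < 3 < 4 < 5 < 6 < 7 < 8. Listing each simplex with vertices in this order, K has dimension 2 with simplices:

  0-simplices (9): [0], [1], [2], [3], [4], [5], [6], [7], [8]
  1-simplices (15): [0,1], [0,5], [1,2], [1,6], [1,7], [1,8], [2,4], [2,6], [3,7], [4,5], [4,6], [4,7], [4,8], [6,8], [7,8]
  2-simplices (6): [1,2,6], [1,6,8], [1,7,8], [2,4,6], [4,6,8], [4,7,8]

Hence C_0 ≅ Z^9, C_1 ≅ Z^15, C_2 ≅ Z^6.

∂_1: C_1 → C_0 is given by ∂[p,q] = [q] − [p].
As a 9×15 matrix over Z this has rank 8, with invariant factors (1,1,1,1,1,1,1,1).

∂_2: C_2 → C_1 maps a triangle to the signed sum of its edges. For instance
  ∂[1,6,8] = [6,8] − [1,8] + [1,6],
  ∂[2,4,6] = [4,6] − [2,6] + [2,4].
This gives a 15×6 integer matrix of rank 6; reducing to Smith normal form yields diagonal entries (1,1,1,1,1,1).

Computing H_k = (kernel of ∂_k) / (image of ∂_{k+1}):

  H_0: rank C_0 − rank ∂_1 = 9 − 8 = 1, and the invariant factors of ∂_1 are all 1, so H_0 ≅ Z.
  H_1: rank ker ∂_1 − rank ∂_2 = (15 − 8) − 6 = 1, and the invariant factors of ∂_2 are all 1, so H_1 ≅ Z.
  H_2: rank ker ∂_2 − rank ∂_3 = (6 − 6) − 0 = 0, and there is no ∂_3, so H_2 ≅ 0.

As a check, the Euler characteristic is 9 − 15 + 6 = 0, which agrees with 1 − 1 + 0 = 0.

Hence the Betti numbers are b_0 = 1, b_1 = 1, b_2 = 0.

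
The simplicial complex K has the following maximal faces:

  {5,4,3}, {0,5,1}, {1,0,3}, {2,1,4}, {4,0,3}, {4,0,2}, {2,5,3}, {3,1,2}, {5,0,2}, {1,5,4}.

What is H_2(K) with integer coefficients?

Fix the vertex order 0 < 1 < 2 < 3 < 4 < 5 and write every simplex with vertices in increasing order. Then dim K = 2 and the simplices of K are:

  0-simplices (6): [0], [1], [2], [3], [4], [5]
  1-simplices (15): [0,1], [0,2], [0,3], [0,4], [0,5], [1,2], [1,3], [1,4], [1,5], [2,3], [2,4], [2,5], [3,4], [3,5], [4,5]
  2-simplices (10): [0,1,3], [0,1,5], [0,2,4], [0,2,5], [0,3,4], [1,2,3], [1,2,4], [1,4,5], [2,3,5], [3,4,5]

Hence C_0 ≅ Z^6, C_1 ≅ Z^15, C_2 ≅ Z^10.

Boundary ∂_1: C_1 → C_0 sends each edge [p,q] (with p < q) to q − p. For instance
  ∂[0,2] = [2] − [0].
The 6×15 boundary matrix has rank 5 and Smith normal form diag(1,1,1,1,1).

∂_2: C_2 → C_1 acts by ∂[p,q,r] = [q,r] − [p,r] + [p,q]. For instance
  ∂[0,2,5] = [2,5] − [0,5] + [0,2],
  ∂[1,4,5] = [4,5] − [1,5] + [1,4].
The 15×10 boundary matrix has rank 10 and Smith normal form diag(1,1,1,1,1,1,1,1,1,2).

From H_k ≅ ker(∂_k) / im(∂_{k+1}) we obtain:

  H_2: rank ker ∂_2 − rank ∂_3 = (10 − 10) − 0 = 0, and there is no ∂_3, so H_2 = 0.

(K is a triangulation of the real projective plane RP^2.)

H_2 = 0.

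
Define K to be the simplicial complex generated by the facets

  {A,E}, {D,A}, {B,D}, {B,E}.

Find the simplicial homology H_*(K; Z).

Order the vertices as A < B < D < E. Listing each simplex with vertices in this order, K has dimension 1 with simplices:

  0-simplices (4): A, B, D, E
  1-simplices (4): AD, AE, BD, BE

giving chain groups C_0 ≅ Z^4, C_1 ≅ Z^4.

The boundary map ∂_1: C_1 → C_0 sends each edge [p,q] (with p < q) to q − p.
As a 4×4 matrix over Z this has rank 3, with invariant factors (1,1,1).

Computing H_k = (kernel of ∂_k) / (image of ∂_{k+1}):

  H_0: rank C_0 − rank ∂_1 = 4 − 3 = 1, and the invariant factors of ∂_1 are all 1, so H_0 ≅ Z.
  H_1: rank ker ∂_1 − rank ∂_2 = (4 − 3) − 0 = 1, and there is no ∂_2, so H_1 ≅ Z.

As a check, the Euler characteristic is 4 − 4 = 0, which agrees with 1 − 1 = 0.

H_0 ≅ Z,  H_1 ≅ Z.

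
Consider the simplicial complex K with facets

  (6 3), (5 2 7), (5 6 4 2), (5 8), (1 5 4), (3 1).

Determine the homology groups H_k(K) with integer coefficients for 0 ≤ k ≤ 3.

K has 8 vertices, 13 edges, 6 triangles, 1 3-simplex.
rank ∂_0 = 0, rank ∂_1 = 7 ⇒ b_0 = 8 − 0 − 7 = 1; all invariant factors of ∂_1 are 1 so no torsion. So H_0 ≅ Z.
rank ∂_1 = 7, rank ∂_2 = 5 ⇒ b_1 = 13 − 7 − 5 = 1; all invariant factors of ∂_2 are 1 so no torsion. So H_1 ≅ Z.
rank ∂_2 = 5, rank ∂_3 = 1 ⇒ b_2 = 6 − 5 − 1 = 0; all invariant factors of ∂_3 are 1 so no torsion. So H_2 ≅ 0.
rank ∂_3 = 1, rank ∂_4 = 0 ⇒ b_3 = 1 − 1 − 0 = 0. So H_3 ≅ 0.

H_0 ≅ Z,  H_1 ≅ Z,  H_2 = 0,  H_3 = 0.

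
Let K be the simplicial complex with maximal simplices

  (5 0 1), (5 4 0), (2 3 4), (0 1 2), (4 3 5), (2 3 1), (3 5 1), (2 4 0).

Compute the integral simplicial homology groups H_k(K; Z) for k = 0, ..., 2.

H_0 ≅ Z,  H_1 = 0,  H_2 ≅ Z.

Fix the vertex order 0 < 1 < 2 < 3 < 4 < 5 and write every simplex with vertices in increasing order. Then dim K = 2 and the simplices of K are:

  0-simplices (6): [0], [1], [2], [3], [4], [5]
  1-simplices (12): [0,1], [0,2], [0,4], [0,5], [1,2], [1,3], [1,5], [2,3], [2,4], [3,4], [3,5], [4,5]
  2-simplices (8): [0,1,2], [0,1,5], [0,2,4], [0,4,5], [1,2,3], [1,3,5], [2,3,4], [3,4,5]

Hence C_0 ≅ Z^6, C_1 ≅ Z^12, C_2 ≅ Z^8.

The boundary map ∂_1: C_1 → C_0 maps an edge to its endpoints' difference, ∂[p,q] = q − p.
The 6×12 boundary matrix has rank 5 and Smith normal form diag(1,1,1,1,1).

The boundary map ∂_2: C_2 → C_1 maps a triangle to the signed sum of its edges. For instance
  ∂[2,3,4] = [3,4] − [2,4] + [2,3],
  ∂[0,1,2] = [1,2] − [0,2] + [0,1].
The resulting 12×8 matrix has rank 7, and its Smith normal form has invariant factors (1,1,1,1,1,1,1).

Now H_k = ker ∂_k / im ∂_{k+1}, so:

  H_0: rank C_0 − rank ∂_1 = 6 − 5 = 1, and the invariant factors of ∂_1 are all 1, so H_0 = Z.
  H_1: rank ker ∂_1 − rank ∂_2 = (12 − 5) − 7 = 0, and the invariant factors of ∂_2 are all 1, so H_1 = 0.
  H_2: rank ker ∂_2 − rank ∂_3 = (8 − 7) − 0 = 1, and there is no ∂_3, so H_2 = Z.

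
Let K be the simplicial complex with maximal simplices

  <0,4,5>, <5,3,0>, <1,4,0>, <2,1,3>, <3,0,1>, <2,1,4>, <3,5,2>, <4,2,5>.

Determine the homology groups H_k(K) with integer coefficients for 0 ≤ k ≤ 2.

Fix the vertex order 0 < 1 < 2 < 3 < 4 < 5 and write every simplex with vertices in increasing order. Then dim K = 2 and the simplices of K are:

  0-simplices (6): [0], [1], [2], [3], [4], [5]
  1-simplices (12): [0,1], [0,3], [0,4], [0,5], [1,2], [1,3], [1,4], [2,3], [2,4], [2,5], [3,5], [4,5]
  2-simplices (8): [0,1,3], [0,1,4], [0,3,5], [0,4,5], [1,2,3], [1,2,4], [2,3,5], [2,4,5]

giving chain groups C_0 ≅ Z^6, C_1 ≅ Z^12, C_2 ≅ Z^8.

The boundary map ∂_1: C_1 → C_0 is given by ∂[p,q] = [q] − [p]. For instance
  ∂[1,3] = [3] − [1].
As a 6×12 matrix over Z this has rank 5, with invariant factors (1,1,1,1,1).

Boundary ∂_2: C_2 → C_1 maps a triangle to the signed sum of its edges. For instance
  ∂[2,3,5] = [3,5] − [2,5] + [2,3],
  ∂[2,4,5] = [4,5] − [2,5] + [2,4].
As a 12×8 matrix over Z this has rank 7, with invariant factors (1,1,1,1,1,1,1).

From H_k ≅ ker(∂_k) / im(∂_{k+1}) we obtain:

  H_0: rank C_0 − rank ∂_1 = 6 − 5 = 1, and the invariant factors of ∂_1 are all 1, so H_0 = Z.
  H_1: rank ker ∂_1 − rank ∂_2 = (12 − 5) − 7 = 0, and the invariant factors of ∂_2 are all 1, so H_1 = 0.
  H_2: rank ker ∂_2 − rank ∂_3 = (8 − 7) − 0 = 1, and there is no ∂_3, so H_2 = Z.

As a check, the Euler characteristic is 6 − 12 + 8 = 2, which agrees with 1 − 0 + 1 = 2.
(K is a triangulation of the 2-sphere S^2.)

H_0 ≅ Z,  H_1 = 0,  H_2 ≅ Z.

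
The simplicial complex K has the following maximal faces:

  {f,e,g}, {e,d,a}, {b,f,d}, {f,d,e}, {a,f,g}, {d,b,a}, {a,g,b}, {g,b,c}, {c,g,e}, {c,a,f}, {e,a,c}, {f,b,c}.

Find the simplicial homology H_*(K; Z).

H_0 ≅ Z,  H_1 ≅ Z/2Z,  H_2 = 0.

Take the total order a < b < c < d < e < f < g on the vertex set. Then K (dimension 2) consists of the simplices:

  0-simplices (7): a, b, c, d, e, f, g
  1-simplices (18): ab, ac, ad, ae, af, ag, bc, bd, bf, bg, ce, cf, cg, de, df, ef, eg, fg
  2-simplices (12): abd, abg, ace, acf, ade, afg, bcf, bcg, bdf, ceg, def, efg

giving chain groups C_0 ≅ Z^7, C_1 ≅ Z^18, C_2 ≅ Z^12.

The boundary map ∂_1: C_1 → C_0 sends each edge [p,q] (with p < q) to q − p. For instance
  ∂cf = f − c.
As a 7×18 matrix over Z this has rank 6, with invariant factors (1,1,1,1,1,1).

∂_2: C_2 → C_1 acts by ∂[p,q,r] = [q,r] − [p,r] + [p,q]. For instance
  ∂afg = fg − ag + af,
  ∂def = ef − df + de.
The 18×12 boundary matrix has rank 12 and Smith normal form diag(1,1,1,1,1,1,1,1,1,1,1,2).

Now H_k = ker ∂_k / im ∂_{k+1}, so:

  H_0: rank C_0 − rank ∂_1 = 7 − 6 = 1, and the invariant factors of ∂_1 are all 1, so H_0 ≅ Z.
  H_1: rank ker ∂_1 − rank ∂_2 = (18 − 6) − 12 = 0, and ∂_2 has invariant factor 2 > 1, so H_1 ≅ Z/2Z.
  H_2: rank ker ∂_2 − rank ∂_3 = (12 − 12) − 0 = 0, and there is no ∂_3, so H_2 ≅ 0.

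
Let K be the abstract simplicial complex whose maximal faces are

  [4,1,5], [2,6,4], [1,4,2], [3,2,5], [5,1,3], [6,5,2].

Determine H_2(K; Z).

H_2 = 0.

We work with the vertex ordering 1 < 2 < 3 < 4 < 5 < 6. The simplices of K, each written with vertices in increasing order, are:

  0-simplices (6): [1], [2], [3], [4], [5], [6]
  1-simplices (12): [1,2], [1,3], [1,4], [1,5], [2,3], [2,4], [2,5], [2,6], [3,5], [4,5], [4,6], [5,6]
  2-simplices (6): [1,2,4], [1,3,5], [1,4,5], [2,3,5], [2,4,6], [2,5,6]

Hence C_0 ≅ Z^6, C_1 ≅ Z^12, C_2 ≅ Z^6.

Boundary ∂_1: C_1 → C_0 is given by ∂[p,q] = [q] − [p].
This gives a 6×12 integer matrix of rank 5; reducing to Smith normal form yields diagonal entries (1,1,1,1,1).

Boundary ∂_2: C_2 → C_1 acts by ∂[p,q,r] = [q,r] − [p,r] + [p,q]. For instance
  ∂[2,4,6] = [4,6] − [2,6] + [2,4],
  ∂[1,3,5] = [3,5] − [1,5] + [1,3].
The 12×6 boundary matrix has rank 6 and Smith normal form diag(1,1,1,1,1,1).

Now H_k = ker ∂_k / im ∂_{k+1}, so:

  H_2: rank ker ∂_2 − rank ∂_3 = (6 − 6) − 0 = 0, and there is no ∂_3, so H_2 ≅ 0.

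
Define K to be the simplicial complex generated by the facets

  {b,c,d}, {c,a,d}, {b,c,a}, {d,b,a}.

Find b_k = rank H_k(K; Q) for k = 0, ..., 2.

b_0 = 1, b_1 = 0, b_2 = 1.

Order the vertices as a < b < c < d. Listing each simplex with vertices in this order, K has dimension 2 with simplices:

  0-simplices (4): a, b, c, d
  1-simplices (6): ab, ac, ad, bc, bd, cd
  2-simplices (4): abc, abd, acd, bcd

giving chain groups C_0 ≅ Z^4, C_1 ≅ Z^6, C_2 ≅ Z^4.

The boundary map ∂_1: C_1 → C_0 is given by ∂[p,q] = [q] − [p].
The resulting 4×6 matrix has rank 3, and its Smith normal form has invariant factors (1,1,1).

The boundary map ∂_2: C_2 → C_1 acts by ∂[p,q,r] = [q,r] − [p,r] + [p,q]. For instance
  ∂bcd = cd − bd + bc,
  ∂abc = bc − ac + ab.
The resulting 6×4 matrix has rank 3, and its Smith normal form has invariant factors (1,1,1).

From H_k ≅ ker(∂_k) / im(∂_{k+1}) we obtain:

  H_0: rank C_0 − rank ∂_1 = 4 − 3 = 1, and the invariant factors of ∂_1 are all 1, so H_0 ≅ Z.
  H_1: rank ker ∂_1 − rank ∂_2 = (6 − 3) − 3 = 0, and the invariant factors of ∂_2 are all 1, so H_1 ≅ 0.
  H_2: rank ker ∂_2 − rank ∂_3 = (4 − 3) − 0 = 1, and there is no ∂_3, so H_2 ≅ Z.

(K is a triangulation of the 2-sphere S^2.)

Hence the Betti numbers are b_0 = 1, b_1 = 0, b_2 = 1.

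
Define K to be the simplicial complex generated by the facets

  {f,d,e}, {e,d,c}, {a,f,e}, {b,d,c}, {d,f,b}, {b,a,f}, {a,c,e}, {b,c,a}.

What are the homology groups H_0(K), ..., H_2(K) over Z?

Take the total order a < b < c < d < e < f on the vertex set. Then K (dimension 2) consists of the simplices:

  0-simplices (6): a, b, c, d, e, f
  1-simplices (12): ab, ac, ae, af, bc, bd, bf, cd, ce, de, df, ef
  2-simplices (8): abc, abf, ace, aef, bcd, bdf, cde, def

giving chain groups C_0 ≅ Z^6, C_1 ≅ Z^12, C_2 ≅ Z^8.

The boundary map ∂_1: C_1 → C_0 sends each edge [p,q] (with p < q) to q − p. For instance
  ∂af = f − a.
As a 6×12 matrix over Z this has rank 5, with invariant factors (1,1,1,1,1).

∂_2: C_2 → C_1 sends each 2-simplex [p,q,r] to [q,r] − [p,r] + [p,q]. For instance
  ∂def = ef − df + de,
  ∂abf = bf − af + ab.
This gives a 12×8 integer matrix of rank 7; reducing to Smith normal form yields diagonal entries (1,1,1,1,1,1,1).

From H_k ≅ ker(∂_k) / im(∂_{k+1}) we obtain:

  H_0: rank C_0 − rank ∂_1 = 6 − 5 = 1, and the invariant factors of ∂_1 are all 1, so H_0 ≅ Z.
  H_1: rank ker ∂_1 − rank ∂_2 = (12 − 5) − 7 = 0, and the invariant factors of ∂_2 are all 1, so H_1 ≅ 0.
  H_2: rank ker ∂_2 − rank ∂_3 = (8 − 7) − 0 = 1, and there is no ∂_3, so H_2 ≅ Z.

As a check, the Euler characteristic is 6 − 12 + 8 = 2, which agrees with 1 − 0 + 1 = 2.

H_0 ≅ Z,  H_1 = 0,  H_2 ≅ Z.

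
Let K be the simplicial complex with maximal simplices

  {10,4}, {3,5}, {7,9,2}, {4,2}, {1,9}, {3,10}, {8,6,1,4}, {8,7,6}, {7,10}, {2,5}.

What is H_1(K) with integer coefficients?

Fix the vertex order 1 < 2 < 3 < 4 < 5 < 6 < 7 < 8 < 9 < 10 and write every simplex with vertices in increasing order. Then dim K = 3 and the simplices of K are:

  0-simplices (10): [1], [2], [3], [4], [5], [6], [7], [8], [9], [10]
  1-simplices (18): [1,4], [1,6], [1,8], [1,9], [2,4], [2,5], [2,7], [2,9], [3,5], [3,10], [4,6], [4,8], [4,10], [6,7], [6,8], [7,8], [7,9], [7,10]
  2-simplices (6): [1,4,6], [1,4,8], [1,6,8], [2,7,9], [4,6,8], [6,7,8]
  3-simplices (1): [1,4,6,8]

Hence C_0 ≅ Z^10, C_1 ≅ Z^18, C_2 ≅ Z^6, C_3 ≅ Z^1.

∂_1: C_1 → C_0 maps an edge to its endpoints' difference, ∂[p,q] = q − p. For instance
  ∂[6,8] = [8] − [6].
The 10×18 boundary matrix has rank 9 and Smith normal form diag(1,1,1,1,1,1,1,1,1).

The boundary map ∂_2: C_2 → C_1 sends each 2-simplex [p,q,r] to [q,r] − [p,r] + [p,q]. For instance
  ∂[1,4,6] = [4,6] − [1,6] + [1,4],
  ∂[6,7,8] = [7,8] − [6,8] + [6,7].
The resulting 18×6 matrix has rank 5, and its Smith normal form has invariant factors (1,1,1,1,1).

∂_3: C_3 → C_2 sends each 3-simplex σ to the alternating sum Σ_i (−1)^i (σ with its i-th vertex removed). For instance
  ∂[1,4,6,8] = [4,6,8] − [1,6,8] + [1,4,8] − [1,4,6].
The resulting 6×1 matrix has rank 1, and its Smith normal form has invariant factors (1).

Computing H_k = (kernel of ∂_k) / (image of ∂_{k+1}):

  H_1: rank ker ∂_1 − rank ∂_2 = (18 − 9) − 5 = 4, and the invariant factors of ∂_2 are all 1, so H_1 ≅ Z^4.

H_1 ≅ Z^4.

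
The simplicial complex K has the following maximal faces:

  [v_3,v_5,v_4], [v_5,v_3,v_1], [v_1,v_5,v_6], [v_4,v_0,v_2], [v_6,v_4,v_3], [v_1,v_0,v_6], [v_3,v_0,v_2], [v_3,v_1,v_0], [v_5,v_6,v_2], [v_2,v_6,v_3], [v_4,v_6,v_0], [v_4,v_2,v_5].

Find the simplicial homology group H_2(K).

Take the total order v_0 < v_1 < v_2 < v_3 < v_4 < v_5 < v_6 on the vertex set. Then K (dimension 2) consists of the simplices:

  0-simplices (7): [v_0], [v_1], [v_2], [v_3], [v_4], [v_5], [v_6]
  1-simplices (18): (18 of them)
  2-simplices (12): (12 of them)

Hence C_0 ≅ Z^7, C_1 ≅ Z^18, C_2 ≅ Z^12.

∂_1: C_1 → C_0 is given by ∂[p,q] = [q] − [p]. For instance
  ∂[v_3,v_6] = [v_6] − [v_3].
The resulting 7×18 matrix has rank 6, and its Smith normal form has invariant factors (1,1,1,1,1,1).

The boundary map ∂_2: C_2 → C_1 acts by ∂[p,q,r] = [q,r] − [p,r] + [p,q]. For instance
  ∂[v_2,v_5,v_6] = [v_5,v_6] − [v_2,v_6] + [v_2,v_5],
  ∂[v_3,v_4,v_6] = [v_4,v_6] − [v_3,v_6] + [v_3,v_4].
As a 18×12 matrix over Z this has rank 12, with invariant factors (1,1,1,1,1,1,1,1,1,1,1,2).

Computing H_k = (kernel of ∂_k) / (image of ∂_{k+1}):

  H_2: rank ker ∂_2 − rank ∂_3 = (12 − 12) − 0 = 0, and there is no ∂_3, so H_2 ≅ 0.

H_2 = 0.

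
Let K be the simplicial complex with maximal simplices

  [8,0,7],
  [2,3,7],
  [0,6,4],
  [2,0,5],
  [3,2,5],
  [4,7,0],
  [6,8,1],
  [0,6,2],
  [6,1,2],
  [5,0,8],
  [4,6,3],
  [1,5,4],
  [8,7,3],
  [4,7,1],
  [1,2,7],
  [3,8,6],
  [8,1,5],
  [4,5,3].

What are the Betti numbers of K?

Take the total order 0 < 1 < 2 < 3 < 4 < 5 < 6 < 7 < 8 on the vertex set. Then K (dimension 2) consists of the simplices:

  0-simplices (9): [0], [1], [2], [3], [4], [5], [6], [7], [8]
  1-simplices (27): (27 of them)
  2-simplices (18): [0,2,5], [0,2,6], [0,4,6], [0,4,7], [0,5,8], [0,7,8], [1,2,6], [1,2,7], [1,4,5], [1,4,7], [1,5,8], [1,6,8], [2,3,5], [2,3,7], [3,4,5], [3,4,6], [3,6,8], [3,7,8]

Hence C_0 ≅ Z^9, C_1 ≅ Z^27, C_2 ≅ Z^18.

The boundary map ∂_1: C_1 → C_0 maps an edge to its endpoints' difference, ∂[p,q] = q − p.
The 9×27 boundary matrix has rank 8 and Smith normal form diag(1,1,1,1,1,1,1,1).

∂_2: C_2 → C_1 acts by ∂[p,q,r] = [q,r] − [p,r] + [p,q]. For instance
  ∂[0,4,7] = [4,7] − [0,7] + [0,4],
  ∂[1,2,7] = [2,7] − [1,7] + [1,2].
The 27×18 boundary matrix has rank 17 and Smith normal form diag(1,1,1,1,1,1,1,1,1,1,1,1,1,1,1,1,1).

From H_k ≅ ker(∂_k) / im(∂_{k+1}) we obtain:

  H_0: rank C_0 − rank ∂_1 = 9 − 8 = 1, and the invariant factors of ∂_1 are all 1, so H_0 = Z.
  H_1: rank ker ∂_1 − rank ∂_2 = (27 − 8) − 17 = 2, and the invariant factors of ∂_2 are all 1, so H_1 = Z^2.
  H_2: rank ker ∂_2 − rank ∂_3 = (18 − 17) − 0 = 1, and there is no ∂_3, so H_2 = Z.

As a check, the Euler characteristic is 9 − 27 + 18 = 0, which agrees with 1 − 2 + 1 = 0.

Hence the Betti numbers are b_0 = 1, b_1 = 2, b_2 = 1.

b_0 = 1, b_1 = 2, b_2 = 1.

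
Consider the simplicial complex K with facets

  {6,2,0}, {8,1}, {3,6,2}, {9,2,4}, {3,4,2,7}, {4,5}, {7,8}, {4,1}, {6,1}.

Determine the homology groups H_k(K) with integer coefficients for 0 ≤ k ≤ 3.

H_0 = Z,  H_1 = Z^2,  H_2 = 0,  H_3 = 0.

Order the vertices as 0 < 1 < 2 < 3 < 4 < 5 < 6 < 7 < 8 < 9. Listing each simplex with vertices in this order, K has dimension 3 with simplices:

  0-simplices (10): [0], [1], [2], [3], [4], [5], [6], [7], [8], [9]
  1-simplices (17): [0,2], [0,6], [1,4], [1,6], [1,8], [2,3], [2,4], [2,6], [2,7], [2,9], [3,4], [3,6], [3,7], [4,5], [4,7], [4,9], [7,8]
  2-simplices (7): [0,2,6], [2,3,4], [2,3,6], [2,3,7], [2,4,7], [2,4,9], [3,4,7]
  3-simplices (1): [2,3,4,7]

giving chain groups C_0 ≅ Z^10, C_1 ≅ Z^17, C_2 ≅ Z^7, C_3 ≅ Z^1.

∂_1: C_1 → C_0 maps an edge to its endpoints' difference, ∂[p,q] = q − p. For instance
  ∂[4,5] = [5] − [4].
As a 10×17 matrix over Z this has rank 9, with invariant factors (1,1,1,1,1,1,1,1,1).

Boundary ∂_2: C_2 → C_1 maps a triangle to the signed sum of its edges. For instance
  ∂[2,4,9] = [4,9] − [2,9] + [2,4],
  ∂[2,4,7] = [4,7] − [2,7] + [2,4].
The resulting 17×7 matrix has rank 6, and its Smith normal form has invariant factors (1,1,1,1,1,1).

∂_3: C_3 → C_2 sends each 3-simplex σ to the alternating sum Σ_i (−1)^i (σ with its i-th vertex removed). For instance
  ∂[2,3,4,7] = [3,4,7] − [2,4,7] + [2,3,7] − [2,3,4].
As a 7×1 matrix over Z this has rank 1, with invariant factors (1).

Computing H_k = (kernel of ∂_k) / (image of ∂_{k+1}):

  H_0: rank C_0 − rank ∂_1 = 10 − 9 = 1, and the invariant factors of ∂_1 are all 1, so H_0 ≅ Z.
  H_1: rank ker ∂_1 − rank ∂_2 = (17 − 9) − 6 = 2, and the invariant factors of ∂_2 are all 1, so H_1 ≅ Z^2.
  H_2: rank ker ∂_2 − rank ∂_3 = (7 − 6) − 1 = 0, and the invariant factors of ∂_3 are all 1, so H_2 ≅ 0.
  H_3: rank ker ∂_3 − rank ∂_4 = (1 − 1) − 0 = 0, and there is no ∂_4, so H_3 ≅ 0.

As a check, the Euler characteristic is 10 − 17 + 7 − 1 = -1, which agrees with 1 − 2 + 0 − 0 = -1.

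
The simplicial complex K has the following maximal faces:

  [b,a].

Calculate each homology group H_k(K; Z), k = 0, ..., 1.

Fix the vertex order a < b and write every simplex with vertices in increasing order. Then dim K = 1 and the simplices of K are:

  0-simplices (2): a, b
  1-simplices (1): ab

Hence C_0 ≅ Z^2, C_1 ≅ Z^1.

Boundary ∂_1: C_1 → C_0 maps an edge to its endpoints' difference, ∂[p,q] = q − p.
This gives a 2×1 integer matrix of rank 1; reducing to Smith normal form yields diagonal entries (1).

Computing H_k = (kernel of ∂_k) / (image of ∂_{k+1}):

  H_0: rank C_0 − rank ∂_1 = 2 − 1 = 1, and the invariant factors of ∂_1 are all 1, so H_0 = Z.
  H_1: rank ker ∂_1 − rank ∂_2 = (1 − 1) − 0 = 0, and there is no ∂_2, so H_1 = 0.

H_0 ≅ Z,  H_1 = 0.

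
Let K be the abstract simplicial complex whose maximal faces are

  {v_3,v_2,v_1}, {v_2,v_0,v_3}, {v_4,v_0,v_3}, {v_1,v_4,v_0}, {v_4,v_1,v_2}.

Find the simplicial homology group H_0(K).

H_0 = Z.

Order the vertices as v_0 < v_1 < v_2 < v_3 < v_4. Listing each simplex with vertices in this order, K has dimension 2 with simplices:

  0-simplices (5): [v_0], [v_1], [v_2], [v_3], [v_4]
  1-simplices (10): [v_0,v_1], [v_0,v_2], [v_0,v_3], [v_0,v_4], [v_1,v_2], [v_1,v_3], [v_1,v_4], [v_2,v_3], [v_2,v_4], [v_3,v_4]
  2-simplices (5): [v_0,v_1,v_4], [v_0,v_2,v_3], [v_0,v_3,v_4], [v_1,v_2,v_3], [v_1,v_2,v_4]

so the chain groups are C_0 ≅ Z^5, C_1 ≅ Z^10, C_2 ≅ Z^5.

Boundary ∂_1: C_1 → C_0 maps an edge to its endpoints' difference, ∂[p,q] = q − p.
The 5×10 boundary matrix has rank 4 and Smith normal form diag(1,1,1,1).

The boundary map ∂_2: C_2 → C_1 maps a triangle to the signed sum of its edges. For instance
  ∂[v_1,v_2,v_4] = [v_2,v_4] − [v_1,v_4] + [v_1,v_2],
  ∂[v_0,v_2,v_3] = [v_2,v_3] − [v_0,v_3] + [v_0,v_2].
As a 10×5 matrix over Z this has rank 5, with invariant factors (1,1,1,1,1).

Reading off H_k = ker ∂_k / im ∂_{k+1}:

  H_0: rank C_0 − rank ∂_1 = 5 − 4 = 1, and the invariant factors of ∂_1 are all 1, so H_0 ≅ Z.

(K is a triangulation of the Möbius band.)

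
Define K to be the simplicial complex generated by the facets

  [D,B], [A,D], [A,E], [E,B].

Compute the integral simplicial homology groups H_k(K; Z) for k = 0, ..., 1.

H_0 ≅ Z,  H_1 ≅ Z.

Order the vertices as A < B < D < E. Listing each simplex with vertices in this order, K has dimension 1 with simplices:

  0-simplices (4): A, B, D, E
  1-simplices (4): AD, AE, BD, BE

so the chain groups are C_0 ≅ Z^4, C_1 ≅ Z^4.

∂_1: C_1 → C_0 sends each edge [p,q] (with p < q) to q − p. For instance
  ∂BD = D − B.
The 4×4 boundary matrix has rank 3 and Smith normal form diag(1,1,1).

Reading off H_k = ker ∂_k / im ∂_{k+1}:

  H_0: rank C_0 − rank ∂_1 = 4 − 3 = 1, and the invariant factors of ∂_1 are all 1, so H_0 = Z.
  H_1: rank ker ∂_1 − rank ∂_2 = (4 − 3) − 0 = 1, and there is no ∂_2, so H_1 = Z.

(K is a triangulation of the circle S^1.)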